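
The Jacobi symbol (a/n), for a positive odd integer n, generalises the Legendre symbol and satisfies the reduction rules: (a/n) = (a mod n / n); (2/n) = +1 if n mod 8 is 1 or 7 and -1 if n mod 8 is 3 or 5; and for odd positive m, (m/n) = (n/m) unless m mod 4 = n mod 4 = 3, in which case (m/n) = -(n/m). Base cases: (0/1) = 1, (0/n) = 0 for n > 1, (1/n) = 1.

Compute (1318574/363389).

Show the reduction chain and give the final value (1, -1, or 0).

(1318574/363389): 1318574 mod 363389 = 228407, so (1318574/363389) = (228407/363389)
flip (228407/363389) -> (363389/228407): both odd, 228407 mod 4 = 3, 363389 mod 4 = 1, so the flip contributes +1; sign now +1
(363389/228407): 363389 mod 228407 = 134982, so (363389/228407) = (134982/228407)
factor out 2^1: 134982 = 2^1·67491; with 228407 mod 8 = 7, (2/228407) = +1; sign now +1; continue with (67491/228407)
flip (67491/228407) -> (228407/67491): both odd, 67491 mod 4 = 3, 228407 mod 4 = 3, so the flip contributes -1; sign now -1
(228407/67491): 228407 mod 67491 = 25934, so (228407/67491) = (25934/67491)
factor out 2^1: 25934 = 2^1·12967; with 67491 mod 8 = 3, (2/67491) = -1; sign now +1; continue with (12967/67491)
flip (12967/67491) -> (67491/12967): both odd, 12967 mod 4 = 3, 67491 mod 4 = 3, so the flip contributes -1; sign now -1
(67491/12967): 67491 mod 12967 = 2656, so (67491/12967) = (2656/12967)
factor out 2^5: 2656 = 2^5·83; with 12967 mod 8 = 7, (2/12967) = +1; sign now -1; continue with (83/12967)
flip (83/12967) -> (12967/83): both odd, 83 mod 4 = 3, 12967 mod 4 = 3, so the flip contributes -1; sign now +1
(12967/83): 12967 mod 83 = 19, so (12967/83) = (19/83)
flip (19/83) -> (83/19): both odd, 19 mod 4 = 3, 83 mod 4 = 3, so the flip contributes -1; sign now -1
(83/19): 83 mod 19 = 7, so (83/19) = (7/19)
flip (7/19) -> (19/7): both odd, 7 mod 4 = 3, 19 mod 4 = 3, so the flip contributes -1; sign now +1
(19/7): 19 mod 7 = 5, so (19/7) = (5/7)
flip (5/7) -> (7/5): both odd, 5 mod 4 = 1, 7 mod 4 = 3, so the flip contributes +1; sign now +1
(7/5): 7 mod 5 = 2, so (7/5) = (2/5)
factor out 2^1: 2 = 2^1·1; with 5 mod 8 = 5, (2/5) = -1; sign now -1; continue with (1/5)
reached (1/5) = 1, so the symbol is -1

-1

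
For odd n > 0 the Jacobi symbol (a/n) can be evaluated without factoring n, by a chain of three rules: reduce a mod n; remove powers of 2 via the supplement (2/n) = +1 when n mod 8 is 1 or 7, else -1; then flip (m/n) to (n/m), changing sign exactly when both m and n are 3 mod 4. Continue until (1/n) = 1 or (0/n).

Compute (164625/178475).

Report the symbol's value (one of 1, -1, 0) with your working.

0

reciprocity: (164625/178475) = +1·(178475/164625) since 164625 mod 4 = 1, 178475 mod 4 = 3; sign now +1
(178475/164625) = (13850/164625)   [reduce mod 164625]
13850 = 2^1·6925; (2/164625) = +1 since 164625 mod 8 = 1, so (13850/164625) = (+1)^1·(6925/164625); sign now +1
reciprocity: (6925/164625) = +1·(164625/6925) since 6925 mod 4 = 1, 164625 mod 4 = 1; sign now +1
(164625/6925) = (5350/6925)   [reduce mod 6925]
5350 = 2^1·2675; (2/6925) = -1 since 6925 mod 8 = 5, so (5350/6925) = (-1)^1·(2675/6925); sign now -1
reciprocity: (2675/6925) = +1·(6925/2675) since 2675 mod 4 = 3, 6925 mod 4 = 1; sign now -1
(6925/2675) = (1575/2675)   [reduce mod 2675]
reciprocity: (1575/2675) = -1·(2675/1575) since 1575 mod 4 = 3, 2675 mod 4 = 3; sign now +1
(2675/1575) = (1100/1575)   [reduce mod 1575]
1100 = 2^2·275; (2/1575) = +1 since 1575 mod 8 = 7, so (1100/1575) = (+1)^2·(275/1575); sign now +1
reciprocity: (275/1575) = -1·(1575/275) since 275 mod 4 = 3, 1575 mod 4 = 3; sign now -1
(1575/275) = (200/275)   [reduce mod 275]
200 = 2^3·25; (2/275) = -1 since 275 mod 8 = 3, so (200/275) = (-1)^3·(25/275); sign now +1
reciprocity: (25/275) = +1·(275/25) since 25 mod 4 = 1, 275 mod 4 = 3; sign now +1
(275/25) = (0/25)   [reduce mod 25]
(0/25) = 0   [gcd(a, n) > 1]; final value = 0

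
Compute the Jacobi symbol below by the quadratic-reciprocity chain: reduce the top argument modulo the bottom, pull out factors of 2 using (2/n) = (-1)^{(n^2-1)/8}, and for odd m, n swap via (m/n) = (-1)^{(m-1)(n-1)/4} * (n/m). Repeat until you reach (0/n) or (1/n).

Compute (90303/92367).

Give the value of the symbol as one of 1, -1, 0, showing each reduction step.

flip (90303/92367) -> (92367/90303): both odd, 90303 mod 4 = 3, 92367 mod 4 = 3, so the flip contributes -1; sign now -1
(92367/90303): 92367 mod 90303 = 2064, so (92367/90303) = (2064/90303)
factor out 2^4: 2064 = 2^4·129; with 90303 mod 8 = 7, (2/90303) = +1; sign now -1; continue with (129/90303)
flip (129/90303) -> (90303/129): both odd, 129 mod 4 = 1, 90303 mod 4 = 3, so the flip contributes +1; sign now -1
(90303/129): 90303 mod 129 = 3, so (90303/129) = (3/129)
flip (3/129) -> (129/3): both odd, 3 mod 4 = 3, 129 mod 4 = 1, so the flip contributes +1; sign now -1
(129/3): 129 mod 3 = 0, so (129/3) = (0/3)
reached (0/3); gcd(a, n) > 1, so (0/3) = 0 and the symbol is 0

0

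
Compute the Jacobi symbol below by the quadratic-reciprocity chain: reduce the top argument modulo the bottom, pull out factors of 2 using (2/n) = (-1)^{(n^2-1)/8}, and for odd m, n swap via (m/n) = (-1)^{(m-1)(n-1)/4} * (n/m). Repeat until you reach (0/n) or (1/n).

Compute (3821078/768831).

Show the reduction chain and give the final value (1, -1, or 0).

-1

(3821078/768831): 3821078 mod 768831 = 745754, so (3821078/768831) = (745754/768831)
factor out 2^1: 745754 = 2^1·372877; with 768831 mod 8 = 7, (2/768831) = +1; sign now +1; continue with (372877/768831)
flip (372877/768831) -> (768831/372877): both odd, 372877 mod 4 = 1, 768831 mod 4 = 3, so the flip contributes +1; sign now +1
(768831/372877): 768831 mod 372877 = 23077, so (768831/372877) = (23077/372877)
flip (23077/372877) -> (372877/23077): both odd, 23077 mod 4 = 1, 372877 mod 4 = 1, so the flip contributes +1; sign now +1
(372877/23077): 372877 mod 23077 = 3645, so (372877/23077) = (3645/23077)
flip (3645/23077) -> (23077/3645): both odd, 3645 mod 4 = 1, 23077 mod 4 = 1, so the flip contributes +1; sign now +1
(23077/3645): 23077 mod 3645 = 1207, so (23077/3645) = (1207/3645)
flip (1207/3645) -> (3645/1207): both odd, 1207 mod 4 = 3, 3645 mod 4 = 1, so the flip contributes +1; sign now +1
(3645/1207): 3645 mod 1207 = 24, so (3645/1207) = (24/1207)
factor out 2^3: 24 = 2^3·3; with 1207 mod 8 = 7, (2/1207) = +1; sign now +1; continue with (3/1207)
flip (3/1207) -> (1207/3): both odd, 3 mod 4 = 3, 1207 mod 4 = 3, so the flip contributes -1; sign now -1
(1207/3): 1207 mod 3 = 1, so (1207/3) = (1/3)
reached (1/3) = 1, so the symbol is -1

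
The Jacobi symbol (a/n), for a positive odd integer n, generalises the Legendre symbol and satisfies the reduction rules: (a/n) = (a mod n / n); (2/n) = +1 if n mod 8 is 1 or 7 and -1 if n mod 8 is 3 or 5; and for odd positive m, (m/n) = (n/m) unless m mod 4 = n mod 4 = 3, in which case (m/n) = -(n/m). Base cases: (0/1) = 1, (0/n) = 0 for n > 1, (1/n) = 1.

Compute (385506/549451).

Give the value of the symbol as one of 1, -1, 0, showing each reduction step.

factor out 2^1: 385506 = 2^1·192753; with 549451 mod 8 = 3, (2/549451) = -1; sign now -1; continue with (192753/549451)
flip (192753/549451) -> (549451/192753): both odd, 192753 mod 4 = 1, 549451 mod 4 = 3, so the flip contributes +1; sign now -1
(549451/192753): 549451 mod 192753 = 163945, so (549451/192753) = (163945/192753)
flip (163945/192753) -> (192753/163945): both odd, 163945 mod 4 = 1, 192753 mod 4 = 1, so the flip contributes +1; sign now -1
(192753/163945): 192753 mod 163945 = 28808, so (192753/163945) = (28808/163945)
factor out 2^3: 28808 = 2^3·3601; with 163945 mod 8 = 1, (2/163945) = +1; sign now -1; continue with (3601/163945)
flip (3601/163945) -> (163945/3601): both odd, 3601 mod 4 = 1, 163945 mod 4 = 1, so the flip contributes +1; sign now -1
(163945/3601): 163945 mod 3601 = 1900, so (163945/3601) = (1900/3601)
factor out 2^2: 1900 = 2^2·475; with 3601 mod 8 = 1, (2/3601) = +1; sign now -1; continue with (475/3601)
flip (475/3601) -> (3601/475): both odd, 475 mod 4 = 3, 3601 mod 4 = 1, so the flip contributes +1; sign now -1
(3601/475): 3601 mod 475 = 276, so (3601/475) = (276/475)
factor out 2^2: 276 = 2^2·69; with 475 mod 8 = 3, (2/475) = -1; sign now -1; continue with (69/475)
flip (69/475) -> (475/69): both odd, 69 mod 4 = 1, 475 mod 4 = 3, so the flip contributes +1; sign now -1
(475/69): 475 mod 69 = 61, so (475/69) = (61/69)
flip (61/69) -> (69/61): both odd, 61 mod 4 = 1, 69 mod 4 = 1, so the flip contributes +1; sign now -1
(69/61): 69 mod 61 = 8, so (69/61) = (8/61)
factor out 2^3: 8 = 2^3·1; with 61 mod 8 = 5, (2/61) = -1; sign now +1; continue with (1/61)
reached (1/61) = 1, so the symbol is +1

1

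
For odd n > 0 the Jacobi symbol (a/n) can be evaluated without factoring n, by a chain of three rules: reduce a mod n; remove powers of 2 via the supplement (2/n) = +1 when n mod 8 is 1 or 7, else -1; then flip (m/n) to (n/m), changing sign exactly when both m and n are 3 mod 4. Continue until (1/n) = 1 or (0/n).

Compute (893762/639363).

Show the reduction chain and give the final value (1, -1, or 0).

(893762/639363): 893762 mod 639363 = 254399, so (893762/639363) = (254399/639363)
flip (254399/639363) -> (639363/254399): both odd, 254399 mod 4 = 3, 639363 mod 4 = 3, so the flip contributes -1; sign now -1
(639363/254399): 639363 mod 254399 = 130565, so (639363/254399) = (130565/254399)
flip (130565/254399) -> (254399/130565): both odd, 130565 mod 4 = 1, 254399 mod 4 = 3, so the flip contributes +1; sign now -1
(254399/130565): 254399 mod 130565 = 123834, so (254399/130565) = (123834/130565)
factor out 2^1: 123834 = 2^1·61917; with 130565 mod 8 = 5, (2/130565) = -1; sign now +1; continue with (61917/130565)
flip (61917/130565) -> (130565/61917): both odd, 61917 mod 4 = 1, 130565 mod 4 = 1, so the flip contributes +1; sign now +1
(130565/61917): 130565 mod 61917 = 6731, so (130565/61917) = (6731/61917)
flip (6731/61917) -> (61917/6731): both odd, 6731 mod 4 = 3, 61917 mod 4 = 1, so the flip contributes +1; sign now +1
(61917/6731): 61917 mod 6731 = 1338, so (61917/6731) = (1338/6731)
factor out 2^1: 1338 = 2^1·669; with 6731 mod 8 = 3, (2/6731) = -1; sign now -1; continue with (669/6731)
flip (669/6731) -> (6731/669): both odd, 669 mod 4 = 1, 6731 mod 4 = 3, so the flip contributes +1; sign now -1
(6731/669): 6731 mod 669 = 41, so (6731/669) = (41/669)
flip (41/669) -> (669/41): both odd, 41 mod 4 = 1, 669 mod 4 = 1, so the flip contributes +1; sign now -1
(669/41): 669 mod 41 = 13, so (669/41) = (13/41)
flip (13/41) -> (41/13): both odd, 13 mod 4 = 1, 41 mod 4 = 1, so the flip contributes +1; sign now -1
(41/13): 41 mod 13 = 2, so (41/13) = (2/13)
factor out 2^1: 2 = 2^1·1; with 13 mod 8 = 5, (2/13) = -1; sign now +1; continue with (1/13)
reached (1/13) = 1, so the symbol is +1

1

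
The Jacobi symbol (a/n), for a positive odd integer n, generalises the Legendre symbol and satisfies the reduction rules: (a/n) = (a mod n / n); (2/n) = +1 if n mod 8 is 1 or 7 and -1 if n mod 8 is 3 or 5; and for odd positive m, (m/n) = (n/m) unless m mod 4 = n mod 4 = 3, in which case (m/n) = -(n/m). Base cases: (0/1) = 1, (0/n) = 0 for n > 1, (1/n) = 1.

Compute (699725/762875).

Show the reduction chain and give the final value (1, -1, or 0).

flip (699725/762875) -> (762875/699725): both odd, 699725 mod 4 = 1, 762875 mod 4 = 3, so the flip contributes +1; sign now +1
(762875/699725): 762875 mod 699725 = 63150, so (762875/699725) = (63150/699725)
factor out 2^1: 63150 = 2^1·31575; with 699725 mod 8 = 5, (2/699725) = -1; sign now -1; continue with (31575/699725)
flip (31575/699725) -> (699725/31575): both odd, 31575 mod 4 = 3, 699725 mod 4 = 1, so the flip contributes +1; sign now -1
(699725/31575): 699725 mod 31575 = 5075, so (699725/31575) = (5075/31575)
flip (5075/31575) -> (31575/5075): both odd, 5075 mod 4 = 3, 31575 mod 4 = 3, so the flip contributes -1; sign now +1
(31575/5075): 31575 mod 5075 = 1125, so (31575/5075) = (1125/5075)
flip (1125/5075) -> (5075/1125): both odd, 1125 mod 4 = 1, 5075 mod 4 = 3, so the flip contributes +1; sign now +1
(5075/1125): 5075 mod 1125 = 575, so (5075/1125) = (575/1125)
flip (575/1125) -> (1125/575): both odd, 575 mod 4 = 3, 1125 mod 4 = 1, so the flip contributes +1; sign now +1
(1125/575): 1125 mod 575 = 550, so (1125/575) = (550/575)
factor out 2^1: 550 = 2^1·275; with 575 mod 8 = 7, (2/575) = +1; sign now +1; continue with (275/575)
flip (275/575) -> (575/275): both odd, 275 mod 4 = 3, 575 mod 4 = 3, so the flip contributes -1; sign now -1
(575/275): 575 mod 275 = 25, so (575/275) = (25/275)
flip (25/275) -> (275/25): both odd, 25 mod 4 = 1, 275 mod 4 = 3, so the flip contributes +1; sign now -1
(275/25): 275 mod 25 = 0, so (275/25) = (0/25)
reached (0/25); gcd(a, n) > 1, so (0/25) = 0 and the symbol is 0

0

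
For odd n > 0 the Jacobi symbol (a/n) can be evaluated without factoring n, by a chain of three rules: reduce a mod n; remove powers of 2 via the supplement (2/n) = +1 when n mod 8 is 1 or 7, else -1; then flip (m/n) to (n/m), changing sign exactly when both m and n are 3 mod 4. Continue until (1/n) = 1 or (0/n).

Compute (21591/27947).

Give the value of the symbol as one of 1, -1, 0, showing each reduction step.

1

reciprocity: (21591/27947) = -1·(27947/21591) since 21591 mod 4 = 3, 27947 mod 4 = 3; sign now -1
(27947/21591) = (6356/21591)   [reduce mod 21591]
6356 = 2^2·1589; (2/21591) = +1 since 21591 mod 8 = 7, so (6356/21591) = (+1)^2·(1589/21591); sign now -1
reciprocity: (1589/21591) = +1·(21591/1589) since 1589 mod 4 = 1, 21591 mod 4 = 3; sign now -1
(21591/1589) = (934/1589)   [reduce mod 1589]
934 = 2^1·467; (2/1589) = -1 since 1589 mod 8 = 5, so (934/1589) = (-1)^1·(467/1589); sign now +1
reciprocity: (467/1589) = +1·(1589/467) since 467 mod 4 = 3, 1589 mod 4 = 1; sign now +1
(1589/467) = (188/467)   [reduce mod 467]
188 = 2^2·47; (2/467) = -1 since 467 mod 8 = 3, so (188/467) = (-1)^2·(47/467); sign now +1
reciprocity: (47/467) = -1·(467/47) since 47 mod 4 = 3, 467 mod 4 = 3; sign now -1
(467/47) = (44/47)   [reduce mod 47]
44 = 2^2·11; (2/47) = +1 since 47 mod 8 = 7, so (44/47) = (+1)^2·(11/47); sign now -1
reciprocity: (11/47) = -1·(47/11) since 11 mod 4 = 3, 47 mod 4 = 3; sign now +1
(47/11) = (3/11)   [reduce mod 11]
reciprocity: (3/11) = -1·(11/3) since 3 mod 4 = 3, 11 mod 4 = 3; sign now -1
(11/3) = (2/3)   [reduce mod 3]
2 = 2^1·1; (2/3) = -1 since 3 mod 8 = 3, so (2/3) = (-1)^1·(1/3); sign now +1
(1/3) = 1; final value = sign = +1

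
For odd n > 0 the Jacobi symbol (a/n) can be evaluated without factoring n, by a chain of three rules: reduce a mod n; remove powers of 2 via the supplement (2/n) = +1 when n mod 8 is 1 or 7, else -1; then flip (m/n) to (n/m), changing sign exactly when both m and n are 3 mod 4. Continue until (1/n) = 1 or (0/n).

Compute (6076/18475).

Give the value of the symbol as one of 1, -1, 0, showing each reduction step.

1

factor out 2^2: 6076 = 2^2·1519; with 18475 mod 8 = 3, (2/18475) = -1; sign now +1; continue with (1519/18475)
flip (1519/18475) -> (18475/1519): both odd, 1519 mod 4 = 3, 18475 mod 4 = 3, so the flip contributes -1; sign now -1
(18475/1519): 18475 mod 1519 = 247, so (18475/1519) = (247/1519)
flip (247/1519) -> (1519/247): both odd, 247 mod 4 = 3, 1519 mod 4 = 3, so the flip contributes -1; sign now +1
(1519/247): 1519 mod 247 = 37, so (1519/247) = (37/247)
flip (37/247) -> (247/37): both odd, 37 mod 4 = 1, 247 mod 4 = 3, so the flip contributes +1; sign now +1
(247/37): 247 mod 37 = 25, so (247/37) = (25/37)
flip (25/37) -> (37/25): both odd, 25 mod 4 = 1, 37 mod 4 = 1, so the flip contributes +1; sign now +1
(37/25): 37 mod 25 = 12, so (37/25) = (12/25)
factor out 2^2: 12 = 2^2·3; with 25 mod 8 = 1, (2/25) = +1; sign now +1; continue with (3/25)
flip (3/25) -> (25/3): both odd, 3 mod 4 = 3, 25 mod 4 = 1, so the flip contributes +1; sign now +1
(25/3): 25 mod 3 = 1, so (25/3) = (1/3)
reached (1/3) = 1, so the symbol is +1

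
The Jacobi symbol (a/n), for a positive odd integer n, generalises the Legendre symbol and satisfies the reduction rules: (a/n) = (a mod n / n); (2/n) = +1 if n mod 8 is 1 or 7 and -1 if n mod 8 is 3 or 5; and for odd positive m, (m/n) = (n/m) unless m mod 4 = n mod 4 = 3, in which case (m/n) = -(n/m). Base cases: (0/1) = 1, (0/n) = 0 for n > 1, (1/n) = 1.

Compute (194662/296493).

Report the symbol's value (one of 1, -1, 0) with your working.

-1

factor out 2^1: 194662 = 2^1·97331; with 296493 mod 8 = 5, (2/296493) = -1; sign now -1; continue with (97331/296493)
flip (97331/296493) -> (296493/97331): both odd, 97331 mod 4 = 3, 296493 mod 4 = 1, so the flip contributes +1; sign now -1
(296493/97331): 296493 mod 97331 = 4500, so (296493/97331) = (4500/97331)
factor out 2^2: 4500 = 2^2·1125; with 97331 mod 8 = 3, (2/97331) = -1; sign now -1; continue with (1125/97331)
flip (1125/97331) -> (97331/1125): both odd, 1125 mod 4 = 1, 97331 mod 4 = 3, so the flip contributes +1; sign now -1
(97331/1125): 97331 mod 1125 = 581, so (97331/1125) = (581/1125)
flip (581/1125) -> (1125/581): both odd, 581 mod 4 = 1, 1125 mod 4 = 1, so the flip contributes +1; sign now -1
(1125/581): 1125 mod 581 = 544, so (1125/581) = (544/581)
factor out 2^5: 544 = 2^5·17; with 581 mod 8 = 5, (2/581) = -1; sign now +1; continue with (17/581)
flip (17/581) -> (581/17): both odd, 17 mod 4 = 1, 581 mod 4 = 1, so the flip contributes +1; sign now +1
(581/17): 581 mod 17 = 3, so (581/17) = (3/17)
flip (3/17) -> (17/3): both odd, 3 mod 4 = 3, 17 mod 4 = 1, so the flip contributes +1; sign now +1
(17/3): 17 mod 3 = 2, so (17/3) = (2/3)
factor out 2^1: 2 = 2^1·1; with 3 mod 8 = 3, (2/3) = -1; sign now -1; continue with (1/3)
reached (1/3) = 1, so the symbol is -1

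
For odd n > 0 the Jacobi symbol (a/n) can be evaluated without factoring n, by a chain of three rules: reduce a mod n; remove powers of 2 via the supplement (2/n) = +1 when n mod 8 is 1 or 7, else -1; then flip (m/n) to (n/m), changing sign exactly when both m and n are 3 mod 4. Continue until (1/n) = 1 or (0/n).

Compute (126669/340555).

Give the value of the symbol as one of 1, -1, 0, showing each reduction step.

flip (126669/340555) -> (340555/126669): both odd, 126669 mod 4 = 1, 340555 mod 4 = 3, so the flip contributes +1; sign now +1
(340555/126669): 340555 mod 126669 = 87217, so (340555/126669) = (87217/126669)
flip (87217/126669) -> (126669/87217): both odd, 87217 mod 4 = 1, 126669 mod 4 = 1, so the flip contributes +1; sign now +1
(126669/87217): 126669 mod 87217 = 39452, so (126669/87217) = (39452/87217)
factor out 2^2: 39452 = 2^2·9863; with 87217 mod 8 = 1, (2/87217) = +1; sign now +1; continue with (9863/87217)
flip (9863/87217) -> (87217/9863): both odd, 9863 mod 4 = 3, 87217 mod 4 = 1, so the flip contributes +1; sign now +1
(87217/9863): 87217 mod 9863 = 8313, so (87217/9863) = (8313/9863)
flip (8313/9863) -> (9863/8313): both odd, 8313 mod 4 = 1, 9863 mod 4 = 3, so the flip contributes +1; sign now +1
(9863/8313): 9863 mod 8313 = 1550, so (9863/8313) = (1550/8313)
factor out 2^1: 1550 = 2^1·775; with 8313 mod 8 = 1, (2/8313) = +1; sign now +1; continue with (775/8313)
flip (775/8313) -> (8313/775): both odd, 775 mod 4 = 3, 8313 mod 4 = 1, so the flip contributes +1; sign now +1
(8313/775): 8313 mod 775 = 563, so (8313/775) = (563/775)
flip (563/775) -> (775/563): both odd, 563 mod 4 = 3, 775 mod 4 = 3, so the flip contributes -1; sign now -1
(775/563): 775 mod 563 = 212, so (775/563) = (212/563)
factor out 2^2: 212 = 2^2·53; with 563 mod 8 = 3, (2/563) = -1; sign now -1; continue with (53/563)
flip (53/563) -> (563/53): both odd, 53 mod 4 = 1, 563 mod 4 = 3, so the flip contributes +1; sign now -1
(563/53): 563 mod 53 = 33, so (563/53) = (33/53)
flip (33/53) -> (53/33): both odd, 33 mod 4 = 1, 53 mod 4 = 1, so the flip contributes +1; sign now -1
(53/33): 53 mod 33 = 20, so (53/33) = (20/33)
factor out 2^2: 20 = 2^2·5; with 33 mod 8 = 1, (2/33) = +1; sign now -1; continue with (5/33)
flip (5/33) -> (33/5): both odd, 5 mod 4 = 1, 33 mod 4 = 1, so the flip contributes +1; sign now -1
(33/5): 33 mod 5 = 3, so (33/5) = (3/5)
flip (3/5) -> (5/3): both odd, 3 mod 4 = 3, 5 mod 4 = 1, so the flip contributes +1; sign now -1
(5/3): 5 mod 3 = 2, so (5/3) = (2/3)
factor out 2^1: 2 = 2^1·1; with 3 mod 8 = 3, (2/3) = -1; sign now +1; continue with (1/3)
reached (1/3) = 1, so the symbol is +1

1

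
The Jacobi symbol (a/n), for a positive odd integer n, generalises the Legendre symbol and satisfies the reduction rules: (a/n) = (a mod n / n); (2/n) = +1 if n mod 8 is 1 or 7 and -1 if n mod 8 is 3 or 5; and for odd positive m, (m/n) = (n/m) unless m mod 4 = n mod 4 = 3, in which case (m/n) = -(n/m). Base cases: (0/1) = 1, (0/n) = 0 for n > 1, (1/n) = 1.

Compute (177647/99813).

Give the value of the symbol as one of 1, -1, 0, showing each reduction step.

(177647/99813): 177647 mod 99813 = 77834, so (177647/99813) = (77834/99813)
factor out 2^1: 77834 = 2^1·38917; with 99813 mod 8 = 5, (2/99813) = -1; sign now -1; continue with (38917/99813)
flip (38917/99813) -> (99813/38917): both odd, 38917 mod 4 = 1, 99813 mod 4 = 1, so the flip contributes +1; sign now -1
(99813/38917): 99813 mod 38917 = 21979, so (99813/38917) = (21979/38917)
flip (21979/38917) -> (38917/21979): both odd, 21979 mod 4 = 3, 38917 mod 4 = 1, so the flip contributes +1; sign now -1
(38917/21979): 38917 mod 21979 = 16938, so (38917/21979) = (16938/21979)
factor out 2^1: 16938 = 2^1·8469; with 21979 mod 8 = 3, (2/21979) = -1; sign now +1; continue with (8469/21979)
flip (8469/21979) -> (21979/8469): both odd, 8469 mod 4 = 1, 21979 mod 4 = 3, so the flip contributes +1; sign now +1
(21979/8469): 21979 mod 8469 = 5041, so (21979/8469) = (5041/8469)
flip (5041/8469) -> (8469/5041): both odd, 5041 mod 4 = 1, 8469 mod 4 = 1, so the flip contributes +1; sign now +1
(8469/5041): 8469 mod 5041 = 3428, so (8469/5041) = (3428/5041)
factor out 2^2: 3428 = 2^2·857; with 5041 mod 8 = 1, (2/5041) = +1; sign now +1; continue with (857/5041)
flip (857/5041) -> (5041/857): both odd, 857 mod 4 = 1, 5041 mod 4 = 1, so the flip contributes +1; sign now +1
(5041/857): 5041 mod 857 = 756, so (5041/857) = (756/857)
factor out 2^2: 756 = 2^2·189; with 857 mod 8 = 1, (2/857) = +1; sign now +1; continue with (189/857)
flip (189/857) -> (857/189): both odd, 189 mod 4 = 1, 857 mod 4 = 1, so the flip contributes +1; sign now +1
(857/189): 857 mod 189 = 101, so (857/189) = (101/189)
flip (101/189) -> (189/101): both odd, 101 mod 4 = 1, 189 mod 4 = 1, so the flip contributes +1; sign now +1
(189/101): 189 mod 101 = 88, so (189/101) = (88/101)
factor out 2^3: 88 = 2^3·11; with 101 mod 8 = 5, (2/101) = -1; sign now -1; continue with (11/101)
flip (11/101) -> (101/11): both odd, 11 mod 4 = 3, 101 mod 4 = 1, so the flip contributes +1; sign now -1
(101/11): 101 mod 11 = 2, so (101/11) = (2/11)
factor out 2^1: 2 = 2^1·1; with 11 mod 8 = 3, (2/11) = -1; sign now +1; continue with (1/11)
reached (1/11) = 1, so the symbol is +1

1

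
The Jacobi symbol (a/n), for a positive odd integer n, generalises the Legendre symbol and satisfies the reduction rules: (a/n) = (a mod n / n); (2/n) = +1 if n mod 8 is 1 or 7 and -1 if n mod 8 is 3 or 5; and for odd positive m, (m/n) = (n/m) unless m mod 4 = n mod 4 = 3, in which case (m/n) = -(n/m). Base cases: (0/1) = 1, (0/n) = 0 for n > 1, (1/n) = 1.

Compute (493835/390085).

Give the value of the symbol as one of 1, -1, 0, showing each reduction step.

0

(493835/390085) = (103750/390085)   [reduce mod 390085]
103750 = 2^1·51875; (2/390085) = -1 since 390085 mod 8 = 5, so (103750/390085) = (-1)^1·(51875/390085); sign now -1
reciprocity: (51875/390085) = +1·(390085/51875) since 51875 mod 4 = 3, 390085 mod 4 = 1; sign now -1
(390085/51875) = (26960/51875)   [reduce mod 51875]
26960 = 2^4·1685; (2/51875) = -1 since 51875 mod 8 = 3, so (26960/51875) = (-1)^4·(1685/51875); sign now -1
reciprocity: (1685/51875) = +1·(51875/1685) since 1685 mod 4 = 1, 51875 mod 4 = 3; sign now -1
(51875/1685) = (1325/1685)   [reduce mod 1685]
reciprocity: (1325/1685) = +1·(1685/1325) since 1325 mod 4 = 1, 1685 mod 4 = 1; sign now -1
(1685/1325) = (360/1325)   [reduce mod 1325]
360 = 2^3·45; (2/1325) = -1 since 1325 mod 8 = 5, so (360/1325) = (-1)^3·(45/1325); sign now +1
reciprocity: (45/1325) = +1·(1325/45) since 45 mod 4 = 1, 1325 mod 4 = 1; sign now +1
(1325/45) = (20/45)   [reduce mod 45]
20 = 2^2·5; (2/45) = -1 since 45 mod 8 = 5, so (20/45) = (-1)^2·(5/45); sign now +1
reciprocity: (5/45) = +1·(45/5) since 5 mod 4 = 1, 45 mod 4 = 1; sign now +1
(45/5) = (0/5)   [reduce mod 5]
(0/5) = 0   [gcd(a, n) > 1]; final value = 0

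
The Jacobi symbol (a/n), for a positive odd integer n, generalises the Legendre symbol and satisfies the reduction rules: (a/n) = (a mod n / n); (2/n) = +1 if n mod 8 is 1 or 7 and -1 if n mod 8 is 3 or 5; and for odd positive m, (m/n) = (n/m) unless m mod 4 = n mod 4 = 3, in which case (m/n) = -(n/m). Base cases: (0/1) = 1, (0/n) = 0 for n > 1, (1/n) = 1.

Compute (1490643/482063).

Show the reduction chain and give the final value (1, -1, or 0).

0

(1490643/482063): 1490643 mod 482063 = 44454, so (1490643/482063) = (44454/482063)
factor out 2^1: 44454 = 2^1·22227; with 482063 mod 8 = 7, (2/482063) = +1; sign now +1; continue with (22227/482063)
flip (22227/482063) -> (482063/22227): both odd, 22227 mod 4 = 3, 482063 mod 4 = 3, so the flip contributes -1; sign now -1
(482063/22227): 482063 mod 22227 = 15296, so (482063/22227) = (15296/22227)
factor out 2^6: 15296 = 2^6·239; with 22227 mod 8 = 3, (2/22227) = -1; sign now -1; continue with (239/22227)
flip (239/22227) -> (22227/239): both odd, 239 mod 4 = 3, 22227 mod 4 = 3, so the flip contributes -1; sign now +1
(22227/239): 22227 mod 239 = 0, so (22227/239) = (0/239)
reached (0/239); gcd(a, n) > 1, so (0/239) = 0 and the symbol is 0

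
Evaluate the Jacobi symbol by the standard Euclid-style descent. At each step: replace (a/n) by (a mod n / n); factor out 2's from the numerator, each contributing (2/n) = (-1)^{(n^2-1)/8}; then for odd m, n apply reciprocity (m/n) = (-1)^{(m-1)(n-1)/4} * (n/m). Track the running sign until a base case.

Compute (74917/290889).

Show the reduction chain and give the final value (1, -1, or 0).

flip (74917/290889) -> (290889/74917): both odd, 74917 mod 4 = 1, 290889 mod 4 = 1, so the flip contributes +1; sign now +1
(290889/74917): 290889 mod 74917 = 66138, so (290889/74917) = (66138/74917)
factor out 2^1: 66138 = 2^1·33069; with 74917 mod 8 = 5, (2/74917) = -1; sign now -1; continue with (33069/74917)
flip (33069/74917) -> (74917/33069): both odd, 33069 mod 4 = 1, 74917 mod 4 = 1, so the flip contributes +1; sign now -1
(74917/33069): 74917 mod 33069 = 8779, so (74917/33069) = (8779/33069)
flip (8779/33069) -> (33069/8779): both odd, 8779 mod 4 = 3, 33069 mod 4 = 1, so the flip contributes +1; sign now -1
(33069/8779): 33069 mod 8779 = 6732, so (33069/8779) = (6732/8779)
factor out 2^2: 6732 = 2^2·1683; with 8779 mod 8 = 3, (2/8779) = -1; sign now -1; continue with (1683/8779)
flip (1683/8779) -> (8779/1683): both odd, 1683 mod 4 = 3, 8779 mod 4 = 3, so the flip contributes -1; sign now +1
(8779/1683): 8779 mod 1683 = 364, so (8779/1683) = (364/1683)
factor out 2^2: 364 = 2^2·91; with 1683 mod 8 = 3, (2/1683) = -1; sign now +1; continue with (91/1683)
flip (91/1683) -> (1683/91): both odd, 91 mod 4 = 3, 1683 mod 4 = 3, so the flip contributes -1; sign now -1
(1683/91): 1683 mod 91 = 45, so (1683/91) = (45/91)
flip (45/91) -> (91/45): both odd, 45 mod 4 = 1, 91 mod 4 = 3, so the flip contributes +1; sign now -1
(91/45): 91 mod 45 = 1, so (91/45) = (1/45)
reached (1/45) = 1, so the symbol is -1

-1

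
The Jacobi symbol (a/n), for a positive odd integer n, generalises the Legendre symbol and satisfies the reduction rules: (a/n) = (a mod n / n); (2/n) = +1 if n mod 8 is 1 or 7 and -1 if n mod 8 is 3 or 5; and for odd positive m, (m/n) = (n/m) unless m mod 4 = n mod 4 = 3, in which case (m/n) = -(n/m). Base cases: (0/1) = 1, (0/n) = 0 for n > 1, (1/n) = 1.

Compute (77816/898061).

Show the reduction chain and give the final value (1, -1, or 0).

77816 = 2^3·9727; (2/898061) = -1 since 898061 mod 8 = 5, so (77816/898061) = (-1)^3·(9727/898061); sign now -1
reciprocity: (9727/898061) = +1·(898061/9727) since 9727 mod 4 = 3, 898061 mod 4 = 1; sign now -1
(898061/9727) = (3177/9727)   [reduce mod 9727]
reciprocity: (3177/9727) = +1·(9727/3177) since 3177 mod 4 = 1, 9727 mod 4 = 3; sign now -1
(9727/3177) = (196/3177)   [reduce mod 3177]
196 = 2^2·49; (2/3177) = +1 since 3177 mod 8 = 1, so (196/3177) = (+1)^2·(49/3177); sign now -1
reciprocity: (49/3177) = +1·(3177/49) since 49 mod 4 = 1, 3177 mod 4 = 1; sign now -1
(3177/49) = (41/49)   [reduce mod 49]
reciprocity: (41/49) = +1·(49/41) since 41 mod 4 = 1, 49 mod 4 = 1; sign now -1
(49/41) = (8/41)   [reduce mod 41]
8 = 2^3·1; (2/41) = +1 since 41 mod 8 = 1, so (8/41) = (+1)^3·(1/41); sign now -1
(1/41) = 1; final value = sign = -1

-1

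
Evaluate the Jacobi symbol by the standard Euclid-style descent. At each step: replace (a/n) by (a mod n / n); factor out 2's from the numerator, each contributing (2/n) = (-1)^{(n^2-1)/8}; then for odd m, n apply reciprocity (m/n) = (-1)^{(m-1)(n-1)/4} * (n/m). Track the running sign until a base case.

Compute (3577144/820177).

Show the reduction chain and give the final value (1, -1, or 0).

-1

(3577144/820177): 3577144 mod 820177 = 296436, so (3577144/820177) = (296436/820177)
factor out 2^2: 296436 = 2^2·74109; with 820177 mod 8 = 1, (2/820177) = +1; sign now +1; continue with (74109/820177)
flip (74109/820177) -> (820177/74109): both odd, 74109 mod 4 = 1, 820177 mod 4 = 1, so the flip contributes +1; sign now +1
(820177/74109): 820177 mod 74109 = 4978, so (820177/74109) = (4978/74109)
factor out 2^1: 4978 = 2^1·2489; with 74109 mod 8 = 5, (2/74109) = -1; sign now -1; continue with (2489/74109)
flip (2489/74109) -> (74109/2489): both odd, 2489 mod 4 = 1, 74109 mod 4 = 1, so the flip contributes +1; sign now -1
(74109/2489): 74109 mod 2489 = 1928, so (74109/2489) = (1928/2489)
factor out 2^3: 1928 = 2^3·241; with 2489 mod 8 = 1, (2/2489) = +1; sign now -1; continue with (241/2489)
flip (241/2489) -> (2489/241): both odd, 241 mod 4 = 1, 2489 mod 4 = 1, so the flip contributes +1; sign now -1
(2489/241): 2489 mod 241 = 79, so (2489/241) = (79/241)
flip (79/241) -> (241/79): both odd, 79 mod 4 = 3, 241 mod 4 = 1, so the flip contributes +1; sign now -1
(241/79): 241 mod 79 = 4, so (241/79) = (4/79)
factor out 2^2: 4 = 2^2·1; with 79 mod 8 = 7, (2/79) = +1; sign now -1; continue with (1/79)
reached (1/79) = 1, so the symbol is -1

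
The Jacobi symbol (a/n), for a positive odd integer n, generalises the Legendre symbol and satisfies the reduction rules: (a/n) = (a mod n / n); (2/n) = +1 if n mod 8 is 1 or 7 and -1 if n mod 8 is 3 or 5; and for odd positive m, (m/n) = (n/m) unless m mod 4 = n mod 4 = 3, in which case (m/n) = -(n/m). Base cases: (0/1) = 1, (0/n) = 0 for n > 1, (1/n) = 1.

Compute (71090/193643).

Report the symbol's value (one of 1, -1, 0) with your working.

71090 = 2^1·35545; (2/193643) = -1 since 193643 mod 8 = 3, so (71090/193643) = (-1)^1·(35545/193643); sign now -1
reciprocity: (35545/193643) = +1·(193643/35545) since 35545 mod 4 = 1, 193643 mod 4 = 3; sign now -1
(193643/35545) = (15918/35545)   [reduce mod 35545]
15918 = 2^1·7959; (2/35545) = +1 since 35545 mod 8 = 1, so (15918/35545) = (+1)^1·(7959/35545); sign now -1
reciprocity: (7959/35545) = +1·(35545/7959) since 7959 mod 4 = 3, 35545 mod 4 = 1; sign now -1
(35545/7959) = (3709/7959)   [reduce mod 7959]
reciprocity: (3709/7959) = +1·(7959/3709) since 3709 mod 4 = 1, 7959 mod 4 = 3; sign now -1
(7959/3709) = (541/3709)   [reduce mod 3709]
reciprocity: (541/3709) = +1·(3709/541) since 541 mod 4 = 1, 3709 mod 4 = 1; sign now -1
(3709/541) = (463/541)   [reduce mod 541]
reciprocity: (463/541) = +1·(541/463) since 463 mod 4 = 3, 541 mod 4 = 1; sign now -1
(541/463) = (78/463)   [reduce mod 463]
78 = 2^1·39; (2/463) = +1 since 463 mod 8 = 7, so (78/463) = (+1)^1·(39/463); sign now -1
reciprocity: (39/463) = -1·(463/39) since 39 mod 4 = 3, 463 mod 4 = 3; sign now +1
(463/39) = (34/39)   [reduce mod 39]
34 = 2^1·17; (2/39) = +1 since 39 mod 8 = 7, so (34/39) = (+1)^1·(17/39); sign now +1
reciprocity: (17/39) = +1·(39/17) since 17 mod 4 = 1, 39 mod 4 = 3; sign now +1
(39/17) = (5/17)   [reduce mod 17]
reciprocity: (5/17) = +1·(17/5) since 5 mod 4 = 1, 17 mod 4 = 1; sign now +1
(17/5) = (2/5)   [reduce mod 5]
2 = 2^1·1; (2/5) = -1 since 5 mod 8 = 5, so (2/5) = (-1)^1·(1/5); sign now -1
(1/5) = 1; final value = sign = -1

-1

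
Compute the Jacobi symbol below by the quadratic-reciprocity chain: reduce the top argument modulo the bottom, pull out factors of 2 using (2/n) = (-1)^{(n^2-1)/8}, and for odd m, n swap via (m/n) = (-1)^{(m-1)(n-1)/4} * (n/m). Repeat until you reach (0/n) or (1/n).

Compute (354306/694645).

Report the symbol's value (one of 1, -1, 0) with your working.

1

factor out 2^1: 354306 = 2^1·177153; with 694645 mod 8 = 5, (2/694645) = -1; sign now -1; continue with (177153/694645)
flip (177153/694645) -> (694645/177153): both odd, 177153 mod 4 = 1, 694645 mod 4 = 1, so the flip contributes +1; sign now -1
(694645/177153): 694645 mod 177153 = 163186, so (694645/177153) = (163186/177153)
factor out 2^1: 163186 = 2^1·81593; with 177153 mod 8 = 1, (2/177153) = +1; sign now -1; continue with (81593/177153)
flip (81593/177153) -> (177153/81593): both odd, 81593 mod 4 = 1, 177153 mod 4 = 1, so the flip contributes +1; sign now -1
(177153/81593): 177153 mod 81593 = 13967, so (177153/81593) = (13967/81593)
flip (13967/81593) -> (81593/13967): both odd, 13967 mod 4 = 3, 81593 mod 4 = 1, so the flip contributes +1; sign now -1
(81593/13967): 81593 mod 13967 = 11758, so (81593/13967) = (11758/13967)
factor out 2^1: 11758 = 2^1·5879; with 13967 mod 8 = 7, (2/13967) = +1; sign now -1; continue with (5879/13967)
flip (5879/13967) -> (13967/5879): both odd, 5879 mod 4 = 3, 13967 mod 4 = 3, so the flip contributes -1; sign now +1
(13967/5879): 13967 mod 5879 = 2209, so (13967/5879) = (2209/5879)
flip (2209/5879) -> (5879/2209): both odd, 2209 mod 4 = 1, 5879 mod 4 = 3, so the flip contributes +1; sign now +1
(5879/2209): 5879 mod 2209 = 1461, so (5879/2209) = (1461/2209)
flip (1461/2209) -> (2209/1461): both odd, 1461 mod 4 = 1, 2209 mod 4 = 1, so the flip contributes +1; sign now +1
(2209/1461): 2209 mod 1461 = 748, so (2209/1461) = (748/1461)
factor out 2^2: 748 = 2^2·187; with 1461 mod 8 = 5, (2/1461) = -1; sign now +1; continue with (187/1461)
flip (187/1461) -> (1461/187): both odd, 187 mod 4 = 3, 1461 mod 4 = 1, so the flip contributes +1; sign now +1
(1461/187): 1461 mod 187 = 152, so (1461/187) = (152/187)
factor out 2^3: 152 = 2^3·19; with 187 mod 8 = 3, (2/187) = -1; sign now -1; continue with (19/187)
flip (19/187) -> (187/19): both odd, 19 mod 4 = 3, 187 mod 4 = 3, so the flip contributes -1; sign now +1
(187/19): 187 mod 19 = 16, so (187/19) = (16/19)
factor out 2^4: 16 = 2^4·1; with 19 mod 8 = 3, (2/19) = -1; sign now +1; continue with (1/19)
reached (1/19) = 1, so the symbol is +1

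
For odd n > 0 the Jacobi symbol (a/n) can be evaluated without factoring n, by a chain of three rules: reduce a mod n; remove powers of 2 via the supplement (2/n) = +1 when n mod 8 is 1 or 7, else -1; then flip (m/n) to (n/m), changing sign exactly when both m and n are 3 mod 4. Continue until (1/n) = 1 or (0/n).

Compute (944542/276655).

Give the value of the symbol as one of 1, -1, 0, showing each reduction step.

(944542/276655) = (114577/276655)   [reduce mod 276655]
reciprocity: (114577/276655) = +1·(276655/114577) since 114577 mod 4 = 1, 276655 mod 4 = 3; sign now +1
(276655/114577) = (47501/114577)   [reduce mod 114577]
reciprocity: (47501/114577) = +1·(114577/47501) since 47501 mod 4 = 1, 114577 mod 4 = 1; sign now +1
(114577/47501) = (19575/47501)   [reduce mod 47501]
reciprocity: (19575/47501) = +1·(47501/19575) since 19575 mod 4 = 3, 47501 mod 4 = 1; sign now +1
(47501/19575) = (8351/19575)   [reduce mod 19575]
reciprocity: (8351/19575) = -1·(19575/8351) since 8351 mod 4 = 3, 19575 mod 4 = 3; sign now -1
(19575/8351) = (2873/8351)   [reduce mod 8351]
reciprocity: (2873/8351) = +1·(8351/2873) since 2873 mod 4 = 1, 8351 mod 4 = 3; sign now -1
(8351/2873) = (2605/2873)   [reduce mod 2873]
reciprocity: (2605/2873) = +1·(2873/2605) since 2605 mod 4 = 1, 2873 mod 4 = 1; sign now -1
(2873/2605) = (268/2605)   [reduce mod 2605]
268 = 2^2·67; (2/2605) = -1 since 2605 mod 8 = 5, so (268/2605) = (-1)^2·(67/2605); sign now -1
reciprocity: (67/2605) = +1·(2605/67) since 67 mod 4 = 3, 2605 mod 4 = 1; sign now -1
(2605/67) = (59/67)   [reduce mod 67]
reciprocity: (59/67) = -1·(67/59) since 59 mod 4 = 3, 67 mod 4 = 3; sign now +1
(67/59) = (8/59)   [reduce mod 59]
8 = 2^3·1; (2/59) = -1 since 59 mod 8 = 3, so (8/59) = (-1)^3·(1/59); sign now -1
(1/59) = 1; final value = sign = -1

-1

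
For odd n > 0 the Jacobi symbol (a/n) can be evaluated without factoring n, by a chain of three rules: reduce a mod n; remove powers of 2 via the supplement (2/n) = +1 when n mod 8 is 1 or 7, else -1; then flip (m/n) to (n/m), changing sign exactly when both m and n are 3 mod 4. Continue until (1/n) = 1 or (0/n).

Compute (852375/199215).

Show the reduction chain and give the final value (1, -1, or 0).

(852375/199215): 852375 mod 199215 = 55515, so (852375/199215) = (55515/199215)
flip (55515/199215) -> (199215/55515): both odd, 55515 mod 4 = 3, 199215 mod 4 = 3, so the flip contributes -1; sign now -1
(199215/55515): 199215 mod 55515 = 32670, so (199215/55515) = (32670/55515)
factor out 2^1: 32670 = 2^1·16335; with 55515 mod 8 = 3, (2/55515) = -1; sign now +1; continue with (16335/55515)
flip (16335/55515) -> (55515/16335): both odd, 16335 mod 4 = 3, 55515 mod 4 = 3, so the flip contributes -1; sign now -1
(55515/16335): 55515 mod 16335 = 6510, so (55515/16335) = (6510/16335)
factor out 2^1: 6510 = 2^1·3255; with 16335 mod 8 = 7, (2/16335) = +1; sign now -1; continue with (3255/16335)
flip (3255/16335) -> (16335/3255): both odd, 3255 mod 4 = 3, 16335 mod 4 = 3, so the flip contributes -1; sign now +1
(16335/3255): 16335 mod 3255 = 60, so (16335/3255) = (60/3255)
factor out 2^2: 60 = 2^2·15; with 3255 mod 8 = 7, (2/3255) = +1; sign now +1; continue with (15/3255)
flip (15/3255) -> (3255/15): both odd, 15 mod 4 = 3, 3255 mod 4 = 3, so the flip contributes -1; sign now -1
(3255/15): 3255 mod 15 = 0, so (3255/15) = (0/15)
reached (0/15); gcd(a, n) > 1, so (0/15) = 0 and the symbol is 0

0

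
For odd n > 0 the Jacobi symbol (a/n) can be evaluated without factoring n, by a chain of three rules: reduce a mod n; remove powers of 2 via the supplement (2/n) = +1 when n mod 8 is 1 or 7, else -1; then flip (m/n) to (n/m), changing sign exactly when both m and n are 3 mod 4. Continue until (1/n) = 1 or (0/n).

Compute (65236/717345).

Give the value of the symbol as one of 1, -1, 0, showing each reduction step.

1

factor out 2^2: 65236 = 2^2·16309; with 717345 mod 8 = 1, (2/717345) = +1; sign now +1; continue with (16309/717345)
flip (16309/717345) -> (717345/16309): both odd, 16309 mod 4 = 1, 717345 mod 4 = 1, so the flip contributes +1; sign now +1
(717345/16309): 717345 mod 16309 = 16058, so (717345/16309) = (16058/16309)
factor out 2^1: 16058 = 2^1·8029; with 16309 mod 8 = 5, (2/16309) = -1; sign now -1; continue with (8029/16309)
flip (8029/16309) -> (16309/8029): both odd, 8029 mod 4 = 1, 16309 mod 4 = 1, so the flip contributes +1; sign now -1
(16309/8029): 16309 mod 8029 = 251, so (16309/8029) = (251/8029)
flip (251/8029) -> (8029/251): both odd, 251 mod 4 = 3, 8029 mod 4 = 1, so the flip contributes +1; sign now -1
(8029/251): 8029 mod 251 = 248, so (8029/251) = (248/251)
factor out 2^3: 248 = 2^3·31; with 251 mod 8 = 3, (2/251) = -1; sign now +1; continue with (31/251)
flip (31/251) -> (251/31): both odd, 31 mod 4 = 3, 251 mod 4 = 3, so the flip contributes -1; sign now -1
(251/31): 251 mod 31 = 3, so (251/31) = (3/31)
flip (3/31) -> (31/3): both odd, 3 mod 4 = 3, 31 mod 4 = 3, so the flip contributes -1; sign now +1
(31/3): 31 mod 3 = 1, so (31/3) = (1/3)
reached (1/3) = 1, so the symbol is +1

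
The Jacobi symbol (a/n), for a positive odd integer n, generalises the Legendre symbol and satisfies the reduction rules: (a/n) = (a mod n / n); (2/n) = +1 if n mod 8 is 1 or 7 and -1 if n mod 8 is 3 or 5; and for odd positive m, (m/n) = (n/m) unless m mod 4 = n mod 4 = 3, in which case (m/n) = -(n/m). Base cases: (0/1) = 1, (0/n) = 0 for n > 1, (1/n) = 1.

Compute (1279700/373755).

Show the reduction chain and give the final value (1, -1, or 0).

(1279700/373755) = (158435/373755)   [reduce mod 373755]
reciprocity: (158435/373755) = -1·(373755/158435) since 158435 mod 4 = 3, 373755 mod 4 = 3; sign now -1
(373755/158435) = (56885/158435)   [reduce mod 158435]
reciprocity: (56885/158435) = +1·(158435/56885) since 56885 mod 4 = 1, 158435 mod 4 = 3; sign now -1
(158435/56885) = (44665/56885)   [reduce mod 56885]
reciprocity: (44665/56885) = +1·(56885/44665) since 44665 mod 4 = 1, 56885 mod 4 = 1; sign now -1
(56885/44665) = (12220/44665)   [reduce mod 44665]
12220 = 2^2·3055; (2/44665) = +1 since 44665 mod 8 = 1, so (12220/44665) = (+1)^2·(3055/44665); sign now -1
reciprocity: (3055/44665) = +1·(44665/3055) since 3055 mod 4 = 3, 44665 mod 4 = 1; sign now -1
(44665/3055) = (1895/3055)   [reduce mod 3055]
reciprocity: (1895/3055) = -1·(3055/1895) since 1895 mod 4 = 3, 3055 mod 4 = 3; sign now +1
(3055/1895) = (1160/1895)   [reduce mod 1895]
1160 = 2^3·145; (2/1895) = +1 since 1895 mod 8 = 7, so (1160/1895) = (+1)^3·(145/1895); sign now +1
reciprocity: (145/1895) = +1·(1895/145) since 145 mod 4 = 1, 1895 mod 4 = 3; sign now +1
(1895/145) = (10/145)   [reduce mod 145]
10 = 2^1·5; (2/145) = +1 since 145 mod 8 = 1, so (10/145) = (+1)^1·(5/145); sign now +1
reciprocity: (5/145) = +1·(145/5) since 5 mod 4 = 1, 145 mod 4 = 1; sign now +1
(145/5) = (0/5)   [reduce mod 5]
(0/5) = 0   [gcd(a, n) > 1]; final value = 0

0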